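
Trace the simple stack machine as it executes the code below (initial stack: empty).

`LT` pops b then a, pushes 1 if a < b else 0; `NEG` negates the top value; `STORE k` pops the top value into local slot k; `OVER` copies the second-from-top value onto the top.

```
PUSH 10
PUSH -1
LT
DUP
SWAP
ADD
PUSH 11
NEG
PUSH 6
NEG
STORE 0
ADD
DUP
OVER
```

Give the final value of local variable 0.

-6

PUSH 10  [10]
PUSH -1  [10, -1]
LT       [0]
DUP      [0, 0]
SWAP     [0, 0]
ADD      [0]
PUSH 11  [0, 11]
NEG      [0, -11]
PUSH 6   [0, -11, 6]
NEG      [0, -11, -6]
STORE 0  [0, -11]
ADD      [-11]
DUP      [-11, -11]
OVER     [-11, -11, -11]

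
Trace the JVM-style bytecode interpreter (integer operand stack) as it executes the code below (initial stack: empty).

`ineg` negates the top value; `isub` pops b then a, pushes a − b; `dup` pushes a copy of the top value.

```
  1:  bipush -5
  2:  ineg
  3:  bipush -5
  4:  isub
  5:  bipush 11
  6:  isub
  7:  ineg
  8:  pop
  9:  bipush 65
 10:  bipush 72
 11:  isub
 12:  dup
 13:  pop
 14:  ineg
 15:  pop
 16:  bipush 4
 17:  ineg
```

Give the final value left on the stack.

-4

bipush -5 : -5
ineg      : 5
bipush -5 : 5 -5
isub      : 10
bipush 11 : 10 11
isub      : -1
ineg      : 1
pop       : (empty)
bipush 65 : 65
bipush 72 : 65 72
isub      : -7
dup       : -7 -7
pop       : -7
ineg      : 7
pop       : (empty)
bipush 4  : 4
ineg      : -4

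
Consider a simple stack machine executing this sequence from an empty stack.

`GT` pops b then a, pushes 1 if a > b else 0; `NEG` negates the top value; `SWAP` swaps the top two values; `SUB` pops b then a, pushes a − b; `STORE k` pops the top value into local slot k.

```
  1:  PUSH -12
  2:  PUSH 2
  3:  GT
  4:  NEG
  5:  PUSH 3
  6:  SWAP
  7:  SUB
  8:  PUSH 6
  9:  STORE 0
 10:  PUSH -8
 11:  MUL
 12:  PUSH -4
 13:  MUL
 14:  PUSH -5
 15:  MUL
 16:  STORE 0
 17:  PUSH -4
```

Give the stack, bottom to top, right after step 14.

PUSH -12 : [-12]
PUSH 2   : [-12, 2]
GT       : [0]
NEG      : [0]
PUSH 3   : [0, 3]
SWAP     : [3, 0]
SUB      : [3]
PUSH 6   : [3, 6]
STORE 0  : [3]
PUSH -8  : [3, -8]
MUL      : [-24]
PUSH -4  : [-24, -4]
MUL      : [96]
PUSH -5  : [96, -5]

[96, -5]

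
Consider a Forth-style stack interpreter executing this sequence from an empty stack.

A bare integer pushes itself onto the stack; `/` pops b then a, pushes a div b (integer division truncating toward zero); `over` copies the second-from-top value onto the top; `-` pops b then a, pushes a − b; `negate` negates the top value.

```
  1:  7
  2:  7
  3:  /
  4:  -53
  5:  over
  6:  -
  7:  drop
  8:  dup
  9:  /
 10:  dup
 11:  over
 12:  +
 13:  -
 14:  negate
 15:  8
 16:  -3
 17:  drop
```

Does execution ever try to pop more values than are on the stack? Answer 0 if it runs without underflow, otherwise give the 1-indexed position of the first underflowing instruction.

7       7
7       7 7
/       1
-53     1 -53
over    1 -53 1
-       1 -54
drop    1
dup     1 1
/       1
dup     1 1
over    1 1 1
+       1 2
-       -1
negate  1
8       1 8
-3      1 8 -3
drop    1 8

0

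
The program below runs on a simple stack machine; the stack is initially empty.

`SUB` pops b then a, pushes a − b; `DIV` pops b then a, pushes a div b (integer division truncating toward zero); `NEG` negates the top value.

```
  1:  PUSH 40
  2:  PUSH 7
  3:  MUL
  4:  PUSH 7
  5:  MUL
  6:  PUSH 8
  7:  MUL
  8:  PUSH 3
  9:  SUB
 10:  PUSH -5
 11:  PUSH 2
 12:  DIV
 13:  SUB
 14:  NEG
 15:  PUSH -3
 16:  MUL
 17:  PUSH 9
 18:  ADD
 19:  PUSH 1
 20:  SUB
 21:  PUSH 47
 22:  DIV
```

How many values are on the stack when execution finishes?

PUSH 40 -> 40
PUSH 7  -> 40 7
MUL     -> 280
PUSH 7  -> 280 7
MUL     -> 1960
PUSH 8  -> 1960 8
MUL     -> 15680
PUSH 3  -> 15680 3
SUB     -> 15677
PUSH -5 -> 15677 -5
PUSH 2  -> 15677 -5 2
DIV     -> 15677 -2
SUB     -> 15679
NEG     -> -15679
PUSH -3 -> -15679 -3
MUL     -> 47037
PUSH 9  -> 47037 9
ADD     -> 47046
PUSH 1  -> 47046 1
SUB     -> 47045
PUSH 47 -> 47045 47
DIV     -> 1000

1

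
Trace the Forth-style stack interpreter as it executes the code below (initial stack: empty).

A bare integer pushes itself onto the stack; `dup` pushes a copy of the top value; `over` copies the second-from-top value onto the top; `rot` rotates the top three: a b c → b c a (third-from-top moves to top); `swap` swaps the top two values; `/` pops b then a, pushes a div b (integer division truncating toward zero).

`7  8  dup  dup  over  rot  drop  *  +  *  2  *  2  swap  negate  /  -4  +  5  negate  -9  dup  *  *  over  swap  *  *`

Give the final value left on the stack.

7      -> 7
8      -> 7 8
dup    -> 7 8 8
dup    -> 7 8 8 8
over   -> 7 8 8 8 8
rot    -> 7 8 8 8 8
drop   -> 7 8 8 8
*      -> 7 8 64
+      -> 7 72
*      -> 504
2      -> 504 2
*      -> 1008
2      -> 1008 2
swap   -> 2 1008
negate -> 2 -1008
/      -> 0
-4     -> 0 -4
+      -> -4
5      -> -4 5
negate -> -4 -5
-9     -> -4 -5 -9
dup    -> -4 -5 -9 -9
*      -> -4 -5 81
*      -> -4 -405
over   -> -4 -405 -4
swap   -> -4 -4 -405
*      -> -4 1620
*      -> -6480

-6480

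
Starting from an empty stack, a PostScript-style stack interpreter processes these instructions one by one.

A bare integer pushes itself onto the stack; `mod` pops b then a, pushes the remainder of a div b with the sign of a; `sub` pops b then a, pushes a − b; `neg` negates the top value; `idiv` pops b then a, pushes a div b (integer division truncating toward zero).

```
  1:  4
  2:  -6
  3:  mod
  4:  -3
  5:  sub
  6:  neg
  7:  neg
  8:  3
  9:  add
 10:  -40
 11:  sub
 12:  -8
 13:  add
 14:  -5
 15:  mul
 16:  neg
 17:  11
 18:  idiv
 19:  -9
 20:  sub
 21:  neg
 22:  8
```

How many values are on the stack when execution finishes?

4    → 4
-6   → 4 -6
mod  → 4
-3   → 4 -3
sub  → 7
neg  → -7
neg  → 7
3    → 7 3
add  → 10
-40  → 10 -40
sub  → 50
-8   → 50 -8
add  → 42
-5   → 42 -5
mul  → -210
neg  → 210
11   → 210 11
idiv → 19
-9   → 19 -9
sub  → 28
neg  → -28
8    → -28 8

2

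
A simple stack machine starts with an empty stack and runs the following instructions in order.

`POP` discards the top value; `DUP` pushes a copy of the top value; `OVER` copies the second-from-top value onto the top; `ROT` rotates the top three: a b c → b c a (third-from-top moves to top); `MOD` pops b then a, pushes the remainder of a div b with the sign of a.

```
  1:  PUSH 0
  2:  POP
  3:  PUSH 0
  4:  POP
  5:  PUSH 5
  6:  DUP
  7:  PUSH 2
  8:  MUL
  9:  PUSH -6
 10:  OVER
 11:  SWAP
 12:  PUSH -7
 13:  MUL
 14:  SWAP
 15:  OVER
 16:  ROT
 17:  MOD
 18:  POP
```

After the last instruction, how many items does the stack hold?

PUSH 0   [0]
POP      []
PUSH 0   [0]
POP      []
PUSH 5   [5]
DUP      [5, 5]
PUSH 2   [5, 5, 2]
MUL      [5, 10]
PUSH -6  [5, 10, -6]
OVER     [5, 10, -6, 10]
SWAP     [5, 10, 10, -6]
PUSH -7  [5, 10, 10, -6, -7]
MUL      [5, 10, 10, 42]
SWAP     [5, 10, 42, 10]
OVER     [5, 10, 42, 10, 42]
ROT      [5, 10, 10, 42, 42]
MOD      [5, 10, 10, 0]
POP      [5, 10, 10]

3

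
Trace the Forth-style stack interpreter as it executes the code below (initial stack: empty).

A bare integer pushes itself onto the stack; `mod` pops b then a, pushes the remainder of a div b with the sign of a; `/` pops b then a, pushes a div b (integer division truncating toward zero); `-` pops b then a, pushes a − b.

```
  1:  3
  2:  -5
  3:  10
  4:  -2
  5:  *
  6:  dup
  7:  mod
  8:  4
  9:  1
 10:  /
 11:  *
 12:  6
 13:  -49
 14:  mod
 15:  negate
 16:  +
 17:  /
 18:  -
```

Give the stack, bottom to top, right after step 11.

3    [3]
-5   [3, -5]
10   [3, -5, 10]
-2   [3, -5, 10, -2]
*    [3, -5, -20]
dup  [3, -5, -20, -20]
mod  [3, -5, 0]
4    [3, -5, 0, 4]
1    [3, -5, 0, 4, 1]
/    [3, -5, 0, 4]
*    [3, -5, 0]

[3, -5, 0]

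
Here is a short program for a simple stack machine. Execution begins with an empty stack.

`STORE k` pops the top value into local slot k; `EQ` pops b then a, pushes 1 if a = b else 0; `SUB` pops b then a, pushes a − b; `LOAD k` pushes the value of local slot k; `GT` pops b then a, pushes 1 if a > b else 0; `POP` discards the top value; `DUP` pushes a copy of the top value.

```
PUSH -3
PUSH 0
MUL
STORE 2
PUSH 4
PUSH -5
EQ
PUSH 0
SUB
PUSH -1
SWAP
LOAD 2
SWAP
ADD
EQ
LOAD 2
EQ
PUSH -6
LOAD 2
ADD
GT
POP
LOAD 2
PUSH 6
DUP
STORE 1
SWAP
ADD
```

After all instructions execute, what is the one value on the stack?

PUSH -3  [-3]
PUSH 0   [-3, 0]
MUL      [0]
STORE 2  []
PUSH 4   [4]
PUSH -5  [4, -5]
EQ       [0]
PUSH 0   [0, 0]
SUB      [0]
PUSH -1  [0, -1]
SWAP     [-1, 0]
LOAD 2   [-1, 0, 0]
SWAP     [-1, 0, 0]
ADD      [-1, 0]
EQ       [0]
LOAD 2   [0, 0]
EQ       [1]
PUSH -6  [1, -6]
LOAD 2   [1, -6, 0]
ADD      [1, -6]
GT       [1]
POP      []
LOAD 2   [0]
PUSH 6   [0, 6]
DUP      [0, 6, 6]
STORE 1  [0, 6]
SWAP     [6, 0]
ADD      [6]

6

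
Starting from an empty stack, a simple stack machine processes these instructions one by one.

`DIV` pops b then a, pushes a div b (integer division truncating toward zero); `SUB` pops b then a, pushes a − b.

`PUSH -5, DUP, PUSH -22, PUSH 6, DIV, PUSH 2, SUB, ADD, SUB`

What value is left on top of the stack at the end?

PUSH -5  -> -5
DUP      -> -5 -5
PUSH -22 -> -5 -5 -22
PUSH 6   -> -5 -5 -22 6
DIV      -> -5 -5 -3
PUSH 2   -> -5 -5 -3 2
SUB      -> -5 -5 -5
ADD      -> -5 -10
SUB      -> 5

5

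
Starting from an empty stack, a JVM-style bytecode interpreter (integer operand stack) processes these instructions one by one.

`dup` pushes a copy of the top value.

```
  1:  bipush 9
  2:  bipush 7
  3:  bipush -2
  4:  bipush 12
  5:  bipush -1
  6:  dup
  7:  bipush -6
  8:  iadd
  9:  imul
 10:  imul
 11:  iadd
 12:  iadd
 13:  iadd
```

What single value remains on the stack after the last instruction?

bipush 9  → [9]
bipush 7  → [9, 7]
bipush -2 → [9, 7, -2]
bipush 12 → [9, 7, -2, 12]
bipush -1 → [9, 7, -2, 12, -1]
dup       → [9, 7, -2, 12, -1, -1]
bipush -6 → [9, 7, -2, 12, -1, -1, -6]
iadd      → [9, 7, -2, 12, -1, -7]
imul      → [9, 7, -2, 12, 7]
imul      → [9, 7, -2, 84]
iadd      → [9, 7, 82]
iadd      → [9, 89]
iadd      → [98]

98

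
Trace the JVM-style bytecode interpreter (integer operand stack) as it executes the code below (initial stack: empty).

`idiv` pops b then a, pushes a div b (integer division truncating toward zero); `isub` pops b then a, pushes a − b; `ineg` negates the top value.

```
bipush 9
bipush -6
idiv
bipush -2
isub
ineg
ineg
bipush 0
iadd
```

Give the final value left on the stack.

1

bipush 9   [9]
bipush -6  [9, -6]
idiv       [-1]
bipush -2  [-1, -2]
isub       [1]
ineg       [-1]
ineg       [1]
bipush 0   [1, 0]
iadd       [1]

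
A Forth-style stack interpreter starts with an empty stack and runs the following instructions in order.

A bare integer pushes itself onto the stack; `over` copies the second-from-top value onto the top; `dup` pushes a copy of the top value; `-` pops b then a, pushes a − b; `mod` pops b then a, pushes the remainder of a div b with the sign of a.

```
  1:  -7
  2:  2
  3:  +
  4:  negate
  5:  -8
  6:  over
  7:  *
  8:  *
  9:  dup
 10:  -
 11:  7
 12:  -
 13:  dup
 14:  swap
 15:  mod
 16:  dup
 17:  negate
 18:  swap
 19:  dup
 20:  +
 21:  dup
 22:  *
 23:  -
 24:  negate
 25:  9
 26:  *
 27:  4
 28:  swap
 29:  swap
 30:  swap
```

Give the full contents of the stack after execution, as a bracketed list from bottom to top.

[4, 0]

-7      -7
2       -7 2
+       -5
negate  5
-8      5 -8
over    5 -8 5
*       5 -40
*       -200
dup     -200 -200
-       0
7       0 7
-       -7
dup     -7 -7
swap    -7 -7
mod     0
dup     0 0
negate  0 0
swap    0 0
dup     0 0 0
+       0 0
dup     0 0 0
*       0 0
-       0
negate  0
9       0 9
*       0
4       0 4
swap    4 0
swap    0 4
swap    4 0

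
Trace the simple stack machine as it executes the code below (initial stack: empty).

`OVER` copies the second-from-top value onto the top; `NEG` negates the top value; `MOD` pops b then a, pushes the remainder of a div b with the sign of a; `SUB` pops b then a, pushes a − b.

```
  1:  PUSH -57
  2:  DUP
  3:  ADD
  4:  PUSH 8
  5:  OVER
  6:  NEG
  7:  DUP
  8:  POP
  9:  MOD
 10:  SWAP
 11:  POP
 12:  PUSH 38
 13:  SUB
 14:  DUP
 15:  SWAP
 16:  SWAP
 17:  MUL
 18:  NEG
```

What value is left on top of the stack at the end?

PUSH -57 → [-57]
DUP      → [-57, -57]
ADD      → [-114]
PUSH 8   → [-114, 8]
OVER     → [-114, 8, -114]
NEG      → [-114, 8, 114]
DUP      → [-114, 8, 114, 114]
POP      → [-114, 8, 114]
MOD      → [-114, 8]
SWAP     → [8, -114]
POP      → [8]
PUSH 38  → [8, 38]
SUB      → [-30]
DUP      → [-30, -30]
SWAP     → [-30, -30]
SWAP     → [-30, -30]
MUL      → [900]
NEG      → [-900]

-900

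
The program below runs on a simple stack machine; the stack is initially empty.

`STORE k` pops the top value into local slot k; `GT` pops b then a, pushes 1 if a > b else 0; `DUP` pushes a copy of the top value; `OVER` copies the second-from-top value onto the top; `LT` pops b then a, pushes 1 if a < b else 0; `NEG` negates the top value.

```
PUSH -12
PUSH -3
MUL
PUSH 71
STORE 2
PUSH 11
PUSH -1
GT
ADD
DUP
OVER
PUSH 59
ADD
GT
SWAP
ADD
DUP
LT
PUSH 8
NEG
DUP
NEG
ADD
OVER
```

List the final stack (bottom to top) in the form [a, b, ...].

[0, 0, 0]

PUSH -12 : [-12]
PUSH -3  : [-12, -3]
MUL      : [36]
PUSH 71  : [36, 71]
STORE 2  : [36]
PUSH 11  : [36, 11]
PUSH -1  : [36, 11, -1]
GT       : [36, 1]
ADD      : [37]
DUP      : [37, 37]
OVER     : [37, 37, 37]
PUSH 59  : [37, 37, 37, 59]
ADD      : [37, 37, 96]
GT       : [37, 0]
SWAP     : [0, 37]
ADD      : [37]
DUP      : [37, 37]
LT       : [0]
PUSH 8   : [0, 8]
NEG      : [0, -8]
DUP      : [0, -8, -8]
NEG      : [0, -8, 8]
ADD      : [0, 0]
OVER     : [0, 0, 0]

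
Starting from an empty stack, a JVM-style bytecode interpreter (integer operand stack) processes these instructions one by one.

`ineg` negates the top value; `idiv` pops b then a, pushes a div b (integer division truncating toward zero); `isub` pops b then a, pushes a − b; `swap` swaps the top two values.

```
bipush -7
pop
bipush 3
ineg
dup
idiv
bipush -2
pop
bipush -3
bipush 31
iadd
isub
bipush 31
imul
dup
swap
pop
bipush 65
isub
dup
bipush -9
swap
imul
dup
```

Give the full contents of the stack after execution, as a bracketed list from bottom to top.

[-902, 8118, 8118]

bipush -7 -> [-7]
pop       -> []
bipush 3  -> [3]
ineg      -> [-3]
dup       -> [-3, -3]
idiv      -> [1]
bipush -2 -> [1, -2]
pop       -> [1]
bipush -3 -> [1, -3]
bipush 31 -> [1, -3, 31]
iadd      -> [1, 28]
isub      -> [-27]
bipush 31 -> [-27, 31]
imul      -> [-837]
dup       -> [-837, -837]
swap      -> [-837, -837]
pop       -> [-837]
bipush 65 -> [-837, 65]
isub      -> [-902]
dup       -> [-902, -902]
bipush -9 -> [-902, -902, -9]
swap      -> [-902, -9, -902]
imul      -> [-902, 8118]
dup       -> [-902, 8118, 8118]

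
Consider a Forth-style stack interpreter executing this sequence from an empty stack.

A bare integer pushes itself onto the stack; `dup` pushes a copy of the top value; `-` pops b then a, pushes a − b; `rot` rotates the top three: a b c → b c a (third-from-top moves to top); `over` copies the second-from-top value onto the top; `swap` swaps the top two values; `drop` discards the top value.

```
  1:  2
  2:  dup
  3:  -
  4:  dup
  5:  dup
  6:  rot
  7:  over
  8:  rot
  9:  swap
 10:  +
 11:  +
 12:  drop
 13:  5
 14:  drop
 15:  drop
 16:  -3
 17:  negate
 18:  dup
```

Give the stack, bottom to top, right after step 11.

[0, 0]

2    : 2
dup  : 2 2
-    : 0
dup  : 0 0
dup  : 0 0 0
rot  : 0 0 0
over : 0 0 0 0
rot  : 0 0 0 0
swap : 0 0 0 0
+    : 0 0 0
+    : 0 0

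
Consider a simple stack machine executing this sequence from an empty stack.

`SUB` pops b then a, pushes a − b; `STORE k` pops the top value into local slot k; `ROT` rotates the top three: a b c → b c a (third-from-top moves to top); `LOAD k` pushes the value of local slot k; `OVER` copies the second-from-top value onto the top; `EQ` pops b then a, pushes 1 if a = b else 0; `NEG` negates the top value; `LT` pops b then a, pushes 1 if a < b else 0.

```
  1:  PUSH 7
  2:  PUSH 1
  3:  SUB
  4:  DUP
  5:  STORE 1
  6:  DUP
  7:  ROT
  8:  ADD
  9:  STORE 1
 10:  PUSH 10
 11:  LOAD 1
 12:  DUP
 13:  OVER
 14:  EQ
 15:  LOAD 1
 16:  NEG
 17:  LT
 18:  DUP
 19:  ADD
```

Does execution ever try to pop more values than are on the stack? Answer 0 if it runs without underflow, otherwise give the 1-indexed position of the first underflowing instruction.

7

PUSH 7  -> 7
PUSH 1  -> 7 1
SUB     -> 6
DUP     -> 6 6
STORE 1 -> 6
DUP     -> 6 6
ROT  — needs 3 operands, stack has 2 → underflow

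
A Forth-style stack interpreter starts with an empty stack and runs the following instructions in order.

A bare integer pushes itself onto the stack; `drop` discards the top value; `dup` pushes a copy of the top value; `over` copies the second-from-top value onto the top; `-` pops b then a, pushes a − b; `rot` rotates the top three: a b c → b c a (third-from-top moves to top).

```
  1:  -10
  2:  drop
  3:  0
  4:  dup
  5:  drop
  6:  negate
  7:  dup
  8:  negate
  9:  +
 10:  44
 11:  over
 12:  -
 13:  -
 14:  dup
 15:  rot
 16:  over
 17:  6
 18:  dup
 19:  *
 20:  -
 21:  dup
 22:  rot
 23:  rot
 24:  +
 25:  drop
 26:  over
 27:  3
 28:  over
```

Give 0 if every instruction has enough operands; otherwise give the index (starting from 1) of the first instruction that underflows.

15

-10     [-10]
drop    []
0       [0]
dup     [0, 0]
drop    [0]
negate  [0]
dup     [0, 0]
negate  [0, 0]
+       [0]
44      [0, 44]
over    [0, 44, 0]
-       [0, 44]
-       [-44]
dup     [-44, -44]
rot  — needs 3 operands, stack has 2 → underflow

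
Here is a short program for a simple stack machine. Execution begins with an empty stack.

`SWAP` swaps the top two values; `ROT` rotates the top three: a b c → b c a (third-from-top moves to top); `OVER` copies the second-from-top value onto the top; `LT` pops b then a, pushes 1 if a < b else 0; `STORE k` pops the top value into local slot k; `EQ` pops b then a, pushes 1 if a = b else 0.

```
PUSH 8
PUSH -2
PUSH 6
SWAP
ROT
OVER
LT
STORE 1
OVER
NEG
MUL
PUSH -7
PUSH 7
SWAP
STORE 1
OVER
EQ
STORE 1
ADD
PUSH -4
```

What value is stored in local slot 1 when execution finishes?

0

PUSH 8  -> 8
PUSH -2 -> 8 -2
PUSH 6  -> 8 -2 6
SWAP    -> 8 6 -2
ROT     -> 6 -2 8
OVER    -> 6 -2 8 -2
LT      -> 6 -2 0
STORE 1 -> 6 -2
OVER    -> 6 -2 6
NEG     -> 6 -2 -6
MUL     -> 6 12
PUSH -7 -> 6 12 -7
PUSH 7  -> 6 12 -7 7
SWAP    -> 6 12 7 -7
STORE 1 -> 6 12 7
OVER    -> 6 12 7 12
EQ      -> 6 12 0
STORE 1 -> 6 12
ADD     -> 18
PUSH -4 -> 18 -4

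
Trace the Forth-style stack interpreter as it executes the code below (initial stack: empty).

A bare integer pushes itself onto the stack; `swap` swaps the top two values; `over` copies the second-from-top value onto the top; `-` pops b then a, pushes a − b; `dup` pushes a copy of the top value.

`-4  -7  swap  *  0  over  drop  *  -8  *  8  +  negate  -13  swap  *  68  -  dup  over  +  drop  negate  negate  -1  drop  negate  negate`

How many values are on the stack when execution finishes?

-4     → [-4]
-7     → [-4, -7]
swap   → [-7, -4]
*      → [28]
0      → [28, 0]
over   → [28, 0, 28]
drop   → [28, 0]
*      → [0]
-8     → [0, -8]
*      → [0]
8      → [0, 8]
+      → [8]
negate → [-8]
-13    → [-8, -13]
swap   → [-13, -8]
*      → [104]
68     → [104, 68]
-      → [36]
dup    → [36, 36]
over   → [36, 36, 36]
+      → [36, 72]
drop   → [36]
negate → [-36]
negate → [36]
-1     → [36, -1]
drop   → [36]
negate → [-36]
negate → [36]

1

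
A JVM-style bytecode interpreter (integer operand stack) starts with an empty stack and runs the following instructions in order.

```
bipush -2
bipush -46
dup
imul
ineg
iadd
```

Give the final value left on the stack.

bipush -2  → -2
bipush -46 → -2 -46
dup        → -2 -46 -46
imul       → -2 2116
ineg       → -2 -2116
iadd       → -2118

-2118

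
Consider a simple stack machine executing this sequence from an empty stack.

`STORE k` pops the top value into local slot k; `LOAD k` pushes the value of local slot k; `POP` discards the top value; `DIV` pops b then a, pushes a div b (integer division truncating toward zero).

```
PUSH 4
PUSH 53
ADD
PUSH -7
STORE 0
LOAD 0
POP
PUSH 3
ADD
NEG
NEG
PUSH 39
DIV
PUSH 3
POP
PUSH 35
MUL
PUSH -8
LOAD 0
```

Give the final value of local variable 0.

PUSH 4  → 4
PUSH 53 → 4 53
ADD     → 57
PUSH -7 → 57 -7
STORE 0 → 57
LOAD 0  → 57 -7
POP     → 57
PUSH 3  → 57 3
ADD     → 60
NEG     → -60
NEG     → 60
PUSH 39 → 60 39
DIV     → 1
PUSH 3  → 1 3
POP     → 1
PUSH 35 → 1 35
MUL     → 35
PUSH -8 → 35 -8
LOAD 0  → 35 -8 -7

-7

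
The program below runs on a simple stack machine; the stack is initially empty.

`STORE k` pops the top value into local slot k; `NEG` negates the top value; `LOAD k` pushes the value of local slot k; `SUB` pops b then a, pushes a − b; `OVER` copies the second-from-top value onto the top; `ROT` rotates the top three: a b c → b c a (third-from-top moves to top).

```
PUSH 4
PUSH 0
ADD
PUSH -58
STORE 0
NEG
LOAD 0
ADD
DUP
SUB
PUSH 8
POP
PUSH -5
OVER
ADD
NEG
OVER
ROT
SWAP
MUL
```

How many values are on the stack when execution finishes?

PUSH 4    [4]
PUSH 0    [4, 0]
ADD       [4]
PUSH -58  [4, -58]
STORE 0   [4]
NEG       [-4]
LOAD 0    [-4, -58]
ADD       [-62]
DUP       [-62, -62]
SUB       [0]
PUSH 8    [0, 8]
POP       [0]
PUSH -5   [0, -5]
OVER      [0, -5, 0]
ADD       [0, -5]
NEG       [0, 5]
OVER      [0, 5, 0]
ROT       [5, 0, 0]
SWAP      [5, 0, 0]
MUL       [5, 0]

2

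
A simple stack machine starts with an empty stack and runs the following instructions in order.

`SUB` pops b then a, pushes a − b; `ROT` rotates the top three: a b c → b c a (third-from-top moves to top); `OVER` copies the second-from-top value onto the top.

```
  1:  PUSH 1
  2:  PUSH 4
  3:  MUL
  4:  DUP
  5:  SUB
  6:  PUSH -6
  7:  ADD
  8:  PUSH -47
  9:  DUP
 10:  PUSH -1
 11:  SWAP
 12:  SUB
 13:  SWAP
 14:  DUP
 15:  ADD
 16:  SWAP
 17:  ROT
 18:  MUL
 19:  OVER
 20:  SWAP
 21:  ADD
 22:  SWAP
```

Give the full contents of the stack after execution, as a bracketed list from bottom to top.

PUSH 1   -> [1]
PUSH 4   -> [1, 4]
MUL      -> [4]
DUP      -> [4, 4]
SUB      -> [0]
PUSH -6  -> [0, -6]
ADD      -> [-6]
PUSH -47 -> [-6, -47]
DUP      -> [-6, -47, -47]
PUSH -1  -> [-6, -47, -47, -1]
SWAP     -> [-6, -47, -1, -47]
SUB      -> [-6, -47, 46]
SWAP     -> [-6, 46, -47]
DUP      -> [-6, 46, -47, -47]
ADD      -> [-6, 46, -94]
SWAP     -> [-6, -94, 46]
ROT      -> [-94, 46, -6]
MUL      -> [-94, -276]
OVER     -> [-94, -276, -94]
SWAP     -> [-94, -94, -276]
ADD      -> [-94, -370]
SWAP     -> [-370, -94]

[-370, -94]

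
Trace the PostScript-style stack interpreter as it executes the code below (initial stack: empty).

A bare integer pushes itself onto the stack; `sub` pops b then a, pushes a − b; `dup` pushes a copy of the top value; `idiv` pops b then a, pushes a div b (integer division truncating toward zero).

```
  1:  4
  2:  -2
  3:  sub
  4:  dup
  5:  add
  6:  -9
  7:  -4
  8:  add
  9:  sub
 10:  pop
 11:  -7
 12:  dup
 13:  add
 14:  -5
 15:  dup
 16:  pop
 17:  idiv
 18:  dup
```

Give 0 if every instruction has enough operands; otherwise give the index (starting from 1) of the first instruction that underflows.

0

4     4
-2    4 -2
sub   6
dup   6 6
add   12
-9    12 -9
-4    12 -9 -4
add   12 -13
sub   25
pop   (empty)
-7    -7
dup   -7 -7
add   -14
-5    -14 -5
dup   -14 -5 -5
pop   -14 -5
idiv  2
dup   2 2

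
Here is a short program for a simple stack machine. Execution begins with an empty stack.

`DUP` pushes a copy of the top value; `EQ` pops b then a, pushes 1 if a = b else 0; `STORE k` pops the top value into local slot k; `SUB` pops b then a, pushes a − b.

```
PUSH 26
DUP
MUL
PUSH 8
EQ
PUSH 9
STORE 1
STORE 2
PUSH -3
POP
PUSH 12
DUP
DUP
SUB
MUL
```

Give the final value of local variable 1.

9

PUSH 26 -> 26
DUP     -> 26 26
MUL     -> 676
PUSH 8  -> 676 8
EQ      -> 0
PUSH 9  -> 0 9
STORE 1 -> 0
STORE 2 -> (empty)
PUSH -3 -> -3
POP     -> (empty)
PUSH 12 -> 12
DUP     -> 12 12
DUP     -> 12 12 12
SUB     -> 12 0
MUL     -> 0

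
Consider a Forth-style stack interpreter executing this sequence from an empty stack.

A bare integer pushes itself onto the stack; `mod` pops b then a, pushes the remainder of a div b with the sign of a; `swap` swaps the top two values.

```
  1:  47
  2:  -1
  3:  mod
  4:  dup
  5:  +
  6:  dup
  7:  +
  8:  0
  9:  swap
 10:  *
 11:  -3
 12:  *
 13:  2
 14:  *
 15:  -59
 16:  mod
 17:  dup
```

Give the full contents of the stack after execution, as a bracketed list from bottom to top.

47   : [47]
-1   : [47, -1]
mod  : [0]
dup  : [0, 0]
+    : [0]
dup  : [0, 0]
+    : [0]
0    : [0, 0]
swap : [0, 0]
*    : [0]
-3   : [0, -3]
*    : [0]
2    : [0, 2]
*    : [0]
-59  : [0, -59]
mod  : [0]
dup  : [0, 0]

[0, 0]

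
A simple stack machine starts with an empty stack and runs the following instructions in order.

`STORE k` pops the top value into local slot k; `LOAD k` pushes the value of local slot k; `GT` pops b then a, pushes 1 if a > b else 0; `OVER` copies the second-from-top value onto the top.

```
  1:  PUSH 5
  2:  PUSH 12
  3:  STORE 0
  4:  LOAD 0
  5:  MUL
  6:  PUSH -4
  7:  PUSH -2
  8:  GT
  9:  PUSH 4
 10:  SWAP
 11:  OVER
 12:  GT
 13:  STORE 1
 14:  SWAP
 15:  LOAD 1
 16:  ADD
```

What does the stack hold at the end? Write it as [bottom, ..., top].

[4, 60]

PUSH 5   [5]
PUSH 12  [5, 12]
STORE 0  [5]
LOAD 0   [5, 12]
MUL      [60]
PUSH -4  [60, -4]
PUSH -2  [60, -4, -2]
GT       [60, 0]
PUSH 4   [60, 0, 4]
SWAP     [60, 4, 0]
OVER     [60, 4, 0, 4]
GT       [60, 4, 0]
STORE 1  [60, 4]
SWAP     [4, 60]
LOAD 1   [4, 60, 0]
ADD      [4, 60]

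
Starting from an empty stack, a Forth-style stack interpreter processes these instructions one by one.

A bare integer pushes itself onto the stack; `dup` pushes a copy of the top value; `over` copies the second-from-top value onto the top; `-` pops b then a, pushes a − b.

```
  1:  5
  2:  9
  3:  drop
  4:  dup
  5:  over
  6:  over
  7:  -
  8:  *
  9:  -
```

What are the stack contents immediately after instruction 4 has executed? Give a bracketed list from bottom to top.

5    : 5
9    : 5 9
drop : 5
dup  : 5 5

[5, 5]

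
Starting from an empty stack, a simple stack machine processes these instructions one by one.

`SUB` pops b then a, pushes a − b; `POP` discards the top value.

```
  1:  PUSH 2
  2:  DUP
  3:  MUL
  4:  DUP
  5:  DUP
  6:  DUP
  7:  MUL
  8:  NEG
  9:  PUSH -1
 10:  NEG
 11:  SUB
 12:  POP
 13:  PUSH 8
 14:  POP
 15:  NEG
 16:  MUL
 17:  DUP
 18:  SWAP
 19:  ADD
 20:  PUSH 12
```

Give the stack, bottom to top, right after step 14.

PUSH 2  → [2]
DUP     → [2, 2]
MUL     → [4]
DUP     → [4, 4]
DUP     → [4, 4, 4]
DUP     → [4, 4, 4, 4]
MUL     → [4, 4, 16]
NEG     → [4, 4, -16]
PUSH -1 → [4, 4, -16, -1]
NEG     → [4, 4, -16, 1]
SUB     → [4, 4, -17]
POP     → [4, 4]
PUSH 8  → [4, 4, 8]
POP     → [4, 4]

[4, 4]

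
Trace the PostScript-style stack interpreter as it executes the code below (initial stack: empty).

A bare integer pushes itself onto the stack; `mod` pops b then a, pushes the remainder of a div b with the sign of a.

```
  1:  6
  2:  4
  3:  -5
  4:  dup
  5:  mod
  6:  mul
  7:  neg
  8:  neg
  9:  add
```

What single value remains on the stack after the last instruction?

6   → [6]
4   → [6, 4]
-5  → [6, 4, -5]
dup → [6, 4, -5, -5]
mod → [6, 4, 0]
mul → [6, 0]
neg → [6, 0]
neg → [6, 0]
add → [6]

6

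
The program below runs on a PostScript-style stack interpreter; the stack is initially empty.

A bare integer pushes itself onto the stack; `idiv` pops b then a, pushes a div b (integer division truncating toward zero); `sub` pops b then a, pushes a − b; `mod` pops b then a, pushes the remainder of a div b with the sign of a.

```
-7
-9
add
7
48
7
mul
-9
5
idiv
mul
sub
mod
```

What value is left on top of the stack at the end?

-16

-7   : [-7]
-9   : [-7, -9]
add  : [-16]
7    : [-16, 7]
48   : [-16, 7, 48]
7    : [-16, 7, 48, 7]
mul  : [-16, 7, 336]
-9   : [-16, 7, 336, -9]
5    : [-16, 7, 336, -9, 5]
idiv : [-16, 7, 336, -1]
mul  : [-16, 7, -336]
sub  : [-16, 343]
mod  : [-16]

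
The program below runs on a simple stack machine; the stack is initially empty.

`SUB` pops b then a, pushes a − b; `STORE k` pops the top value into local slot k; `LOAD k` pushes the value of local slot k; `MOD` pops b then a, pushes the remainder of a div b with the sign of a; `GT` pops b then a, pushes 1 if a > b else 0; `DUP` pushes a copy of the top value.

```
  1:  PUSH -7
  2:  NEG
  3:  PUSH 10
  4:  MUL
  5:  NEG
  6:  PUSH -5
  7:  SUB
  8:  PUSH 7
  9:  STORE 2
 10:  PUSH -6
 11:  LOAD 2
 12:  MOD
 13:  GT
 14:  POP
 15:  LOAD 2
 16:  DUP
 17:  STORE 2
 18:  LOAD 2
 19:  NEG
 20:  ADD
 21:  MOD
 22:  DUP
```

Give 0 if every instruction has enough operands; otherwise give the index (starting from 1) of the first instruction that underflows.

PUSH -7 : [-7]
NEG     : [7]
PUSH 10 : [7, 10]
MUL     : [70]
NEG     : [-70]
PUSH -5 : [-70, -5]
SUB     : [-65]
PUSH 7  : [-65, 7]
STORE 2 : [-65]
PUSH -6 : [-65, -6]
LOAD 2  : [-65, -6, 7]
MOD     : [-65, -6]
GT      : [0]
POP     : []
LOAD 2  : [7]
DUP     : [7, 7]
STORE 2 : [7]
LOAD 2  : [7, 7]
NEG     : [7, -7]
ADD     : [0]
MOD  — needs 2 operands, stack has 1 → underflow

21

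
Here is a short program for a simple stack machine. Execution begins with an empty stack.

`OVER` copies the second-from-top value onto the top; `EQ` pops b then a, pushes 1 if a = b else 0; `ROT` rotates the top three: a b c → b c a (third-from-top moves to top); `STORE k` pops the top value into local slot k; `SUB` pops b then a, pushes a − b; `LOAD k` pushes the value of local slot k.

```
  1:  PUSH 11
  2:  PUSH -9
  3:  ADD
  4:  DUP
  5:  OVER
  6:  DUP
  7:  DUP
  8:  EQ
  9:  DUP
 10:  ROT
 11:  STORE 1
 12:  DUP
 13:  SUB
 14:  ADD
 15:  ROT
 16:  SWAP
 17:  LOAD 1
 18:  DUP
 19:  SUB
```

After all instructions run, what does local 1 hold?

2

PUSH 11  [11]
PUSH -9  [11, -9]
ADD      [2]
DUP      [2, 2]
OVER     [2, 2, 2]
DUP      [2, 2, 2, 2]
DUP      [2, 2, 2, 2, 2]
EQ       [2, 2, 2, 1]
DUP      [2, 2, 2, 1, 1]
ROT      [2, 2, 1, 1, 2]
STORE 1  [2, 2, 1, 1]
DUP      [2, 2, 1, 1, 1]
SUB      [2, 2, 1, 0]
ADD      [2, 2, 1]
ROT      [2, 1, 2]
SWAP     [2, 2, 1]
LOAD 1   [2, 2, 1, 2]
DUP      [2, 2, 1, 2, 2]
SUB      [2, 2, 1, 0]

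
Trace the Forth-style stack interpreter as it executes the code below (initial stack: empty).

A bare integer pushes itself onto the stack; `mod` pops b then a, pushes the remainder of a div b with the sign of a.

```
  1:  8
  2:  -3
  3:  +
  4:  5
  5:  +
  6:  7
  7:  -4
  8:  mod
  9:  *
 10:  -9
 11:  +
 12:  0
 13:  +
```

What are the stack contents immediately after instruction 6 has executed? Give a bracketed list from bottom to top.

8  : 8
-3 : 8 -3
+  : 5
5  : 5 5
+  : 10
7  : 10 7

[10, 7]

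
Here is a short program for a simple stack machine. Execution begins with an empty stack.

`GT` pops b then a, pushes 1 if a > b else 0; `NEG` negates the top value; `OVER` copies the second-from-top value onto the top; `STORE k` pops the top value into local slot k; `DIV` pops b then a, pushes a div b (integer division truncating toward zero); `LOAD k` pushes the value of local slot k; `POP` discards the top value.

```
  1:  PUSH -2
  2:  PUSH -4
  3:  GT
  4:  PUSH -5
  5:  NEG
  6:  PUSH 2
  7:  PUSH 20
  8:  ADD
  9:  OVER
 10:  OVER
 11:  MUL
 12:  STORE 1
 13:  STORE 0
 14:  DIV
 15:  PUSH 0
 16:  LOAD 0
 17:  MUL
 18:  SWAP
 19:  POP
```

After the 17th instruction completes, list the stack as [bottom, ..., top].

[0, 0]

PUSH -2 : [-2]
PUSH -4 : [-2, -4]
GT      : [1]
PUSH -5 : [1, -5]
NEG     : [1, 5]
PUSH 2  : [1, 5, 2]
PUSH 20 : [1, 5, 2, 20]
ADD     : [1, 5, 22]
OVER    : [1, 5, 22, 5]
OVER    : [1, 5, 22, 5, 22]
MUL     : [1, 5, 22, 110]
STORE 1 : [1, 5, 22]
STORE 0 : [1, 5]
DIV     : [0]
PUSH 0  : [0, 0]
LOAD 0  : [0, 0, 22]
MUL     : [0, 0]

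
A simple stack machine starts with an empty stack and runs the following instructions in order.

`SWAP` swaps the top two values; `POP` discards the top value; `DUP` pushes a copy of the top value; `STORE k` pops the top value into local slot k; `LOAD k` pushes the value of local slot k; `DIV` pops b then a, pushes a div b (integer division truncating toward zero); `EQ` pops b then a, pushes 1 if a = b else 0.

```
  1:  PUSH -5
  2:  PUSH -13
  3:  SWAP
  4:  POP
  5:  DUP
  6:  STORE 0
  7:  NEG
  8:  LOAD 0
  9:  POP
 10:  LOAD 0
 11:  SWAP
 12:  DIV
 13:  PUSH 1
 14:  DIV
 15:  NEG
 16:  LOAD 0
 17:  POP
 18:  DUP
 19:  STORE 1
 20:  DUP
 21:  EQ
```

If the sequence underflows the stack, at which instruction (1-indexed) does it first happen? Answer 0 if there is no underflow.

PUSH -5   -5
PUSH -13  -5 -13
SWAP      -13 -5
POP       -13
DUP       -13 -13
STORE 0   -13
NEG       13
LOAD 0    13 -13
POP       13
LOAD 0    13 -13
SWAP      -13 13
DIV       -1
PUSH 1    -1 1
DIV       -1
NEG       1
LOAD 0    1 -13
POP       1
DUP       1 1
STORE 1   1
DUP       1 1
EQ        1

0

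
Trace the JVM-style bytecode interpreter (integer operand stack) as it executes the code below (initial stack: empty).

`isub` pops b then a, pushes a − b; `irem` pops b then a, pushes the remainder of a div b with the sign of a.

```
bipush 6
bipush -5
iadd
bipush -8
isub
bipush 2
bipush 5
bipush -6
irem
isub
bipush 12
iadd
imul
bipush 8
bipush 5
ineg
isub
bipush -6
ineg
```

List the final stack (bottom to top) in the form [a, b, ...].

[81, 13, 6]

bipush 6   [6]
bipush -5  [6, -5]
iadd       [1]
bipush -8  [1, -8]
isub       [9]
bipush 2   [9, 2]
bipush 5   [9, 2, 5]
bipush -6  [9, 2, 5, -6]
irem       [9, 2, 5]
isub       [9, -3]
bipush 12  [9, -3, 12]
iadd       [9, 9]
imul       [81]
bipush 8   [81, 8]
bipush 5   [81, 8, 5]
ineg       [81, 8, -5]
isub       [81, 13]
bipush -6  [81, 13, -6]
ineg       [81, 13, 6]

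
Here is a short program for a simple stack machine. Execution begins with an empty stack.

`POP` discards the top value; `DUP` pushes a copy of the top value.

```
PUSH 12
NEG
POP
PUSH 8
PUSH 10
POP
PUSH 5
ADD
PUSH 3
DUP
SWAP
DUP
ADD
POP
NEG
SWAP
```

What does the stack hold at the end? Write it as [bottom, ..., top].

PUSH 12 : [12]
NEG     : [-12]
POP     : []
PUSH 8  : [8]
PUSH 10 : [8, 10]
POP     : [8]
PUSH 5  : [8, 5]
ADD     : [13]
PUSH 3  : [13, 3]
DUP     : [13, 3, 3]
SWAP    : [13, 3, 3]
DUP     : [13, 3, 3, 3]
ADD     : [13, 3, 6]
POP     : [13, 3]
NEG     : [13, -3]
SWAP    : [-3, 13]

[-3, 13]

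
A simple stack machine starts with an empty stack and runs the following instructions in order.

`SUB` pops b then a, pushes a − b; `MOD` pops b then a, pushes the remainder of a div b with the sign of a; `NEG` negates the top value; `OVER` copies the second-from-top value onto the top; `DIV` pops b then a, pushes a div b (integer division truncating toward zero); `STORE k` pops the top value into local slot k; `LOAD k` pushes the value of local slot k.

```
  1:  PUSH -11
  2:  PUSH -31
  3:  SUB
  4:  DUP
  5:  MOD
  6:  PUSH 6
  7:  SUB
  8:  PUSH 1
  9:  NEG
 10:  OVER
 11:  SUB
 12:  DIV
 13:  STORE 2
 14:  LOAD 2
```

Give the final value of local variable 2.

-1

PUSH -11 → -11
PUSH -31 → -11 -31
SUB      → 20
DUP      → 20 20
MOD      → 0
PUSH 6   → 0 6
SUB      → -6
PUSH 1   → -6 1
NEG      → -6 -1
OVER     → -6 -1 -6
SUB      → -6 5
DIV      → -1
STORE 2  → (empty)
LOAD 2   → -1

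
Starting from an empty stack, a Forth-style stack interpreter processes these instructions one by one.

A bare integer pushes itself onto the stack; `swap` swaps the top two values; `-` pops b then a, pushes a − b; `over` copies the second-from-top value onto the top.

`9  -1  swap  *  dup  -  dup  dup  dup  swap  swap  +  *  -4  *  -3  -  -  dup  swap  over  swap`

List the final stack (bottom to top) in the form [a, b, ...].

9    → [9]
-1   → [9, -1]
swap → [-1, 9]
*    → [-9]
dup  → [-9, -9]
-    → [0]
dup  → [0, 0]
dup  → [0, 0, 0]
dup  → [0, 0, 0, 0]
swap → [0, 0, 0, 0]
swap → [0, 0, 0, 0]
+    → [0, 0, 0]
*    → [0, 0]
-4   → [0, 0, -4]
*    → [0, 0]
-3   → [0, 0, -3]
-    → [0, 3]
-    → [-3]
dup  → [-3, -3]
swap → [-3, -3]
over → [-3, -3, -3]
swap → [-3, -3, -3]

[-3, -3, -3]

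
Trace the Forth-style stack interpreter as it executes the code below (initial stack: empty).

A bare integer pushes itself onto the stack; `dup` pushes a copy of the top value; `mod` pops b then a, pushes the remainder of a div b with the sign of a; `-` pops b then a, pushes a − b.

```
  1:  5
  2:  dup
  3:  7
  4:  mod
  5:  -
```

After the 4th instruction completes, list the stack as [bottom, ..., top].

5   : [5]
dup : [5, 5]
7   : [5, 5, 7]
mod : [5, 5]

[5, 5]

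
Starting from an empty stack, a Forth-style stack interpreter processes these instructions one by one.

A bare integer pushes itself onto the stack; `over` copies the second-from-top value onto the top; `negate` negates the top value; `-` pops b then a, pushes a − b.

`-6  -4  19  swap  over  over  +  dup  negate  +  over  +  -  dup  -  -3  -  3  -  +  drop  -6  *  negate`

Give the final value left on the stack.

-6     -> [-6]
-4     -> [-6, -4]
19     -> [-6, -4, 19]
swap   -> [-6, 19, -4]
over   -> [-6, 19, -4, 19]
over   -> [-6, 19, -4, 19, -4]
+      -> [-6, 19, -4, 15]
dup    -> [-6, 19, -4, 15, 15]
negate -> [-6, 19, -4, 15, -15]
+      -> [-6, 19, -4, 0]
over   -> [-6, 19, -4, 0, -4]
+      -> [-6, 19, -4, -4]
-      -> [-6, 19, 0]
dup    -> [-6, 19, 0, 0]
-      -> [-6, 19, 0]
-3     -> [-6, 19, 0, -3]
-      -> [-6, 19, 3]
3      -> [-6, 19, 3, 3]
-      -> [-6, 19, 0]
+      -> [-6, 19]
drop   -> [-6]
-6     -> [-6, -6]
*      -> [36]
negate -> [-36]

-36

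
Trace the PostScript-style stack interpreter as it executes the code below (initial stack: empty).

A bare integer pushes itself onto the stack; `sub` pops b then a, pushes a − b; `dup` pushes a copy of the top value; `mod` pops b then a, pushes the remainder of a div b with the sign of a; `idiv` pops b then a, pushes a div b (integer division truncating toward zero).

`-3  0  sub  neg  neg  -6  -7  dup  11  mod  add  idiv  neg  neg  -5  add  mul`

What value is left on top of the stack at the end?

15

-3   : -3
0    : -3 0
sub  : -3
neg  : 3
neg  : -3
-6   : -3 -6
-7   : -3 -6 -7
dup  : -3 -6 -7 -7
11   : -3 -6 -7 -7 11
mod  : -3 -6 -7 -7
add  : -3 -6 -14
idiv : -3 0
neg  : -3 0
neg  : -3 0
-5   : -3 0 -5
add  : -3 -5
mul  : 15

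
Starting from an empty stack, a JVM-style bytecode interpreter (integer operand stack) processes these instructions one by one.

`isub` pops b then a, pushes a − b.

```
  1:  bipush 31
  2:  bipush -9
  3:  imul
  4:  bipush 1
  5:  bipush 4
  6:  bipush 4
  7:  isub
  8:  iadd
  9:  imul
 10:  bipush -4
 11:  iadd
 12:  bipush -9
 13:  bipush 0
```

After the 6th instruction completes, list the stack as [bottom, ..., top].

bipush 31 → [31]
bipush -9 → [31, -9]
imul      → [-279]
bipush 1  → [-279, 1]
bipush 4  → [-279, 1, 4]
bipush 4  → [-279, 1, 4, 4]

[-279, 1, 4, 4]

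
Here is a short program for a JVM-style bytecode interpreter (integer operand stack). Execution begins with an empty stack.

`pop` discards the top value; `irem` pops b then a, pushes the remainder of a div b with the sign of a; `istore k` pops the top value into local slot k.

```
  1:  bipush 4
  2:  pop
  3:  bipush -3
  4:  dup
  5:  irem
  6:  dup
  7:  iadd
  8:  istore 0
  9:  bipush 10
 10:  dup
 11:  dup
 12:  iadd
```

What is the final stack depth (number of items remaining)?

2

bipush 4  -> 4
pop       -> (empty)
bipush -3 -> -3
dup       -> -3 -3
irem      -> 0
dup       -> 0 0
iadd      -> 0
istore 0  -> (empty)
bipush 10 -> 10
dup       -> 10 10
dup       -> 10 10 10
iadd      -> 10 20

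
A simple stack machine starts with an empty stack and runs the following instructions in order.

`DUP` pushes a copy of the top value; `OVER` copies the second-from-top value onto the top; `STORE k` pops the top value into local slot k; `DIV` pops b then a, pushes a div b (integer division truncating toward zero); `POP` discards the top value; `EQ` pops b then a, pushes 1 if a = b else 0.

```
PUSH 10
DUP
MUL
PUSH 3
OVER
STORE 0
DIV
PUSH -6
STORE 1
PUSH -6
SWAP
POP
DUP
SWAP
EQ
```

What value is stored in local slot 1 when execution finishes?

-6

PUSH 10 → 10
DUP     → 10 10
MUL     → 100
PUSH 3  → 100 3
OVER    → 100 3 100
STORE 0 → 100 3
DIV     → 33
PUSH -6 → 33 -6
STORE 1 → 33
PUSH -6 → 33 -6
SWAP    → -6 33
POP     → -6
DUP     → -6 -6
SWAP    → -6 -6
EQ      → 1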